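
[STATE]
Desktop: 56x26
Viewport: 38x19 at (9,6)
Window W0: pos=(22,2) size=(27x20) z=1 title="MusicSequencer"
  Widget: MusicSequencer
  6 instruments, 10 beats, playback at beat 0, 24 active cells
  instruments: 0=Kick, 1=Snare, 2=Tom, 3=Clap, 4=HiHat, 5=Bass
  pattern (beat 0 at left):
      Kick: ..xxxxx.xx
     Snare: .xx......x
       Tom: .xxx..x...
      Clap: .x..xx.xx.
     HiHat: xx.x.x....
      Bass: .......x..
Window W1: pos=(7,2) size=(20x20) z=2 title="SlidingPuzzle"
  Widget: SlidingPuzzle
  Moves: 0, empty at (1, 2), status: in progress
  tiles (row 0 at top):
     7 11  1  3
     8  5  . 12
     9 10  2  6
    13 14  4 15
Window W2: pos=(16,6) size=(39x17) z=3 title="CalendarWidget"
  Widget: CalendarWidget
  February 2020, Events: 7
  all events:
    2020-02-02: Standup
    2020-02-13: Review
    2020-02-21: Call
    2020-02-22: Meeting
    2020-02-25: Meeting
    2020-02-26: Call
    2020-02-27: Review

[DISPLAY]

  7 │ 1┏━━━━━━━━━━━━━━━━━━━━━━━━━━━━━━
────┼──┃ CalendarWidget               
  8 │  ┠──────────────────────────────
────┼──┃            February 2020     
  9 │ 1┃Mo Tu We Th Fr Sa Su          
────┼──┃                1  2*         
 13 │ 1┃ 3  4  5  6  7  8  9          
────┴──┃10 11 12 13* 14 15 16         
oves: 0┃17 18 19 20 21* 22* 23        
       ┃24 25* 26* 27* 28 29          
       ┃                              
       ┃                              
       ┃                              
       ┃                              
       ┃                              
━━━━━━━┃                              
       ┗━━━━━━━━━━━━━━━━━━━━━━━━━━━━━━
                                      
                                      


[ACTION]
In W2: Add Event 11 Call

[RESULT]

  7 │ 1┏━━━━━━━━━━━━━━━━━━━━━━━━━━━━━━
────┼──┃ CalendarWidget               
  8 │  ┠──────────────────────────────
────┼──┃            February 2020     
  9 │ 1┃Mo Tu We Th Fr Sa Su          
────┼──┃                1  2*         
 13 │ 1┃ 3  4  5  6  7  8  9          
────┴──┃10 11* 12 13* 14 15 16        
oves: 0┃17 18 19 20 21* 22* 23        
       ┃24 25* 26* 27* 28 29          
       ┃                              
       ┃                              
       ┃                              
       ┃                              
       ┃                              
━━━━━━━┃                              
       ┗━━━━━━━━━━━━━━━━━━━━━━━━━━━━━━
                                      
                                      


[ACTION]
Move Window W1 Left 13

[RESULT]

1 │  1 ┏━━━━━━━━━━━━━━━━━━━━━━━━━━━━━━
──┼────┃ CalendarWidget               
5 │    ┠──────────────────────────────
──┼────┃            February 2020     
0 │  2 ┃Mo Tu We Th Fr Sa Su          
──┼────┃                1  2*         
4 │  4 ┃ 3  4  5  6  7  8  9          
──┴────┃10 11* 12 13* 14 15 16        
       ┃17 18 19 20 21* 22* 23        
       ┃24 25* 26* 27* 28 29          
       ┃                              
       ┃                              
       ┃                              
       ┃                              
       ┃                              
━━━━━━━┃                              
       ┗━━━━━━━━━━━━━━━━━━━━━━━━━━━━━━
                                      
                                      


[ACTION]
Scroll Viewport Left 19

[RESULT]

┃│  7 │ 11 │  1 ┏━━━━━━━━━━━━━━━━━━━━━
┃├────┼────┼────┃ CalendarWidget      
┃│  8 │  5 │    ┠─────────────────────
┃├────┼────┼────┃            February 
┃│  9 │ 10 │  2 ┃Mo Tu We Th Fr Sa Su 
┃├────┼────┼────┃                1  2*
┃│ 13 │ 14 │  4 ┃ 3  4  5  6  7  8  9 
┃└────┴────┴────┃10 11* 12 13* 14 15 1
┃Moves: 0       ┃17 18 19 20 21* 22* 2
┃               ┃24 25* 26* 27* 28 29 
┃               ┃                     
┃               ┃                     
┃               ┃                     
┃               ┃                     
┃               ┃                     
┗━━━━━━━━━━━━━━━┃                     
                ┗━━━━━━━━━━━━━━━━━━━━━
                                      
                                      


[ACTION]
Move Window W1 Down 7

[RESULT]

┏━━━━━━━━━━━━━━━┏━━━━━━━━━━━━━━━━━━━━━
┃ SlidingPuzzle ┃ CalendarWidget      
┠───────────────┠─────────────────────
┃┌────┬────┬────┃            February 
┃│  7 │ 11 │  1 ┃Mo Tu We Th Fr Sa Su 
┃├────┼────┼────┃                1  2*
┃│  8 │  5 │    ┃ 3  4  5  6  7  8  9 
┃├────┼────┼────┃10 11* 12 13* 14 15 1
┃│  9 │ 10 │  2 ┃17 18 19 20 21* 22* 2
┃├────┼────┼────┃24 25* 26* 27* 28 29 
┃│ 13 │ 14 │  4 ┃                     
┃└────┴────┴────┃                     
┃Moves: 0       ┃                     
┃               ┃                     
┃               ┃                     
┃               ┃                     
┃               ┗━━━━━━━━━━━━━━━━━━━━━
┃                  ┃                  
┃                  ┃                  


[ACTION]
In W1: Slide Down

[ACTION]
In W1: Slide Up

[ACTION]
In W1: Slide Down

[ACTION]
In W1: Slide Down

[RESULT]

┏━━━━━━━━━━━━━━━┏━━━━━━━━━━━━━━━━━━━━━
┃ SlidingPuzzle ┃ CalendarWidget      
┠───────────────┠─────────────────────
┃┌────┬────┬────┃            February 
┃│  7 │ 11 │    ┃Mo Tu We Th Fr Sa Su 
┃├────┼────┼────┃                1  2*
┃│  8 │  5 │  1 ┃ 3  4  5  6  7  8  9 
┃├────┼────┼────┃10 11* 12 13* 14 15 1
┃│  9 │ 10 │  2 ┃17 18 19 20 21* 22* 2
┃├────┼────┼────┃24 25* 26* 27* 28 29 
┃│ 13 │ 14 │  4 ┃                     
┃└────┴────┴────┃                     
┃Moves: 3       ┃                     
┃               ┃                     
┃               ┃                     
┃               ┃                     
┃               ┗━━━━━━━━━━━━━━━━━━━━━
┃                  ┃                  
┃                  ┃                  


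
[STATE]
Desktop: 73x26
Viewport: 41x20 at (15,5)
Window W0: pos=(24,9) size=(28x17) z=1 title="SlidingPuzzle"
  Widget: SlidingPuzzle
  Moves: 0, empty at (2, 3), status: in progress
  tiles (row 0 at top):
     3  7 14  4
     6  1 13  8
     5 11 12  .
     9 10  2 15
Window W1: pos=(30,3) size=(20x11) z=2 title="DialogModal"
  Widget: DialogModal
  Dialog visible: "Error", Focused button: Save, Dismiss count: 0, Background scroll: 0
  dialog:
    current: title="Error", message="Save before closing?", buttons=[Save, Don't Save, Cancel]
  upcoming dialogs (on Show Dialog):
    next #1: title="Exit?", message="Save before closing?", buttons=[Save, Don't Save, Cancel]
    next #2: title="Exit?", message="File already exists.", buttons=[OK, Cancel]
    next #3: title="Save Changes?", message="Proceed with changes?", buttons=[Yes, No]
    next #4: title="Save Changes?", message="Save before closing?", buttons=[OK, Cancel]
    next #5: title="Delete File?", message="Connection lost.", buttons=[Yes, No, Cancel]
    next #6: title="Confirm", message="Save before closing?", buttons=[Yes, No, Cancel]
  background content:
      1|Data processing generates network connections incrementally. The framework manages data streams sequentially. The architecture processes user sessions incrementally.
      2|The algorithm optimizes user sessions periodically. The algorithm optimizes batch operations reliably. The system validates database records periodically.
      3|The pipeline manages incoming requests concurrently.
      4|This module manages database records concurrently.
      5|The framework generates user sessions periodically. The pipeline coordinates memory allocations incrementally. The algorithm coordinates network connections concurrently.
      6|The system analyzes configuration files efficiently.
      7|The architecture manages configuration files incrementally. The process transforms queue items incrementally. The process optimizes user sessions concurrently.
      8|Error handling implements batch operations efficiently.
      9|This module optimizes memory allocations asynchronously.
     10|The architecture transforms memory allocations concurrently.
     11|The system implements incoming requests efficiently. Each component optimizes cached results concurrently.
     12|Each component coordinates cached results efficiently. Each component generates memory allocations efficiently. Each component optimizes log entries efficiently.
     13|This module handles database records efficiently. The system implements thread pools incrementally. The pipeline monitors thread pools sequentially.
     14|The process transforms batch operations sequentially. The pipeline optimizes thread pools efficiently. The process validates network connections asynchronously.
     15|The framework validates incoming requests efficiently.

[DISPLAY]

               ┠──────────────────┨      
               ┃Data processing ge┃      
               ┃Th┌────────────┐ti┃      
               ┃Th│   Error    │ag┃      
         ┏━━━━━┃Th│Save before │ge┃━┓    
         ┃ Slid┃Th│[Save]  Don'│ne┃ ┃    
         ┠─────┃Th└────────────┘ze┃─┨    
         ┃┌────┃The architecture m┃ ┃    
         ┃│  3 ┗━━━━━━━━━━━━━━━━━━┛ ┃    
         ┃├────┼────┼────┼────┤     ┃    
         ┃│  6 │  1 │ 13 │  8 │     ┃    
         ┃├────┼────┼────┼────┤     ┃    
         ┃│  5 │ 11 │ 12 │    │     ┃    
         ┃├────┼────┼────┼────┤     ┃    
         ┃│  9 │ 10 │  2 │ 15 │     ┃    
         ┃└────┴────┴────┴────┘     ┃    
         ┃Moves: 0                  ┃    
         ┃                          ┃    
         ┃                          ┃    
         ┃                          ┃    


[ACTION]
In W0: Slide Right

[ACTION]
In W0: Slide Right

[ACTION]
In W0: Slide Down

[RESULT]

               ┠──────────────────┨      
               ┃Data processing ge┃      
               ┃Th┌────────────┐ti┃      
               ┃Th│   Error    │ag┃      
         ┏━━━━━┃Th│Save before │ge┃━┓    
         ┃ Slid┃Th│[Save]  Don'│ne┃ ┃    
         ┠─────┃Th└────────────┘ze┃─┨    
         ┃┌────┃The architecture m┃ ┃    
         ┃│  3 ┗━━━━━━━━━━━━━━━━━━┛ ┃    
         ┃├────┼────┼────┼────┤     ┃    
         ┃│  6 │    │ 13 │  8 │     ┃    
         ┃├────┼────┼────┼────┤     ┃    
         ┃│  5 │  1 │ 11 │ 12 │     ┃    
         ┃├────┼────┼────┼────┤     ┃    
         ┃│  9 │ 10 │  2 │ 15 │     ┃    
         ┃└────┴────┴────┴────┘     ┃    
         ┃Moves: 3                  ┃    
         ┃                          ┃    
         ┃                          ┃    
         ┃                          ┃    


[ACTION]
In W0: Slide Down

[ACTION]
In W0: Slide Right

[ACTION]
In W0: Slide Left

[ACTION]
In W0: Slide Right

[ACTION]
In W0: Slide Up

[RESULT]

               ┠──────────────────┨      
               ┃Data processing ge┃      
               ┃Th┌────────────┐ti┃      
               ┃Th│   Error    │ag┃      
         ┏━━━━━┃Th│Save before │ge┃━┓    
         ┃ Slid┃Th│[Save]  Don'│ne┃ ┃    
         ┠─────┃Th└────────────┘ze┃─┨    
         ┃┌────┃The architecture m┃ ┃    
         ┃│  6 ┗━━━━━━━━━━━━━━━━━━┛ ┃    
         ┃├────┼────┼────┼────┤     ┃    
         ┃│    │  7 │ 13 │  8 │     ┃    
         ┃├────┼────┼────┼────┤     ┃    
         ┃│  5 │  1 │ 11 │ 12 │     ┃    
         ┃├────┼────┼────┼────┤     ┃    
         ┃│  9 │ 10 │  2 │ 15 │     ┃    
         ┃└────┴────┴────┴────┘     ┃    
         ┃Moves: 8                  ┃    
         ┃                          ┃    
         ┃                          ┃    
         ┃                          ┃    


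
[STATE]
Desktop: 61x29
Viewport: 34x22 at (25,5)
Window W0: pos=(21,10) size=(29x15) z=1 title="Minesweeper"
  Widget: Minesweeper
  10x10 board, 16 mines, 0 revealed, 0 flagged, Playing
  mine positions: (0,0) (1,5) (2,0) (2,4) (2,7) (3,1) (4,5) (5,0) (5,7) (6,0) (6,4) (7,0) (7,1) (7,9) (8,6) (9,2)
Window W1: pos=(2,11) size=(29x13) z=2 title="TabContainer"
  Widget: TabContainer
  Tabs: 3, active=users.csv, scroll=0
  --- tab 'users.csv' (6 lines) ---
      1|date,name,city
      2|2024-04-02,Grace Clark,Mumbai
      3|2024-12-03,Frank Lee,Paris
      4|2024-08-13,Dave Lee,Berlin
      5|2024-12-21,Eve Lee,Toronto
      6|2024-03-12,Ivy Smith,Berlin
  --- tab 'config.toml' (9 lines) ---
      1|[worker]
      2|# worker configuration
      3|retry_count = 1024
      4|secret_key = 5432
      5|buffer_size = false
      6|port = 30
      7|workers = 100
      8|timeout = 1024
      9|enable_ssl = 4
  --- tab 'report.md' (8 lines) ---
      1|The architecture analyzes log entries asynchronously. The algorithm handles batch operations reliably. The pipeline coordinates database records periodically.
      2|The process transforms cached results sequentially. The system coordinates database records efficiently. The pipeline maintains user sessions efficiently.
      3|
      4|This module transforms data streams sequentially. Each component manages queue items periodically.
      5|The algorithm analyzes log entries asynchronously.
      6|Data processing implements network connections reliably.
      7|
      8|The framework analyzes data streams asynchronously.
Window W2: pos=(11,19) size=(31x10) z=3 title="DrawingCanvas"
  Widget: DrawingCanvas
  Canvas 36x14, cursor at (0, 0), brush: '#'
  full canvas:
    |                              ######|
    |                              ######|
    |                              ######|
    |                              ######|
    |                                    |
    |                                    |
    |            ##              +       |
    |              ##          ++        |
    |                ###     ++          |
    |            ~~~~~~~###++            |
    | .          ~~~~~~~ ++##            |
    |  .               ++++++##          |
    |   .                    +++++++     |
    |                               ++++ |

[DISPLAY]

                                  
                                  
                                  
                                  
                                  
━━━━━━━━━━━━━━━━━━━━━━━━┓         
━━━━━┓per               ┃         
     ┃──────────────────┨         
─────┨■                 ┃         
ml │ ┃■                 ┃         
─────┃■                 ┃         
     ┃■                 ┃         
,Mumb┃■                 ┃         
aris ┃■                 ┃         
━━━━━━━━━━━━━━━━┓       ┃         
s               ┃       ┃         
────────────────┨       ┃         
                ┃       ┃         
                ┃       ┃         
                ┃━━━━━━━┛         
                ┃                 
                ┃                 


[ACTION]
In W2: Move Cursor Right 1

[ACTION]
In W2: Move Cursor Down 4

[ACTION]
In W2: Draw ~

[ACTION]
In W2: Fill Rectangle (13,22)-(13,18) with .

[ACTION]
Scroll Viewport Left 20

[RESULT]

                                  
                                  
                                  
                                  
                                  
                ┏━━━━━━━━━━━━━━━━━
━━━━━━━━━━━━━━━━━━━━━━━━━┓per     
abContainer              ┃────────
─────────────────────────┨■       
sers.csv]│ config.toml │ ┃■       
─────────────────────────┃■       
te,name,city             ┃■       
24-04-02,Grace Clark,Mumb┃■       
24-12-03,Frank Lee,Paris ┃■       
24-08-┏━━━━━━━━━━━━━━━━━━━━━━━━━━━
24-12-┃ DrawingCanvas             
24-03-┠───────────────────────────
      ┃                           
━━━━━━┃                           
      ┃                           
      ┃                           
      ┃ ~                         


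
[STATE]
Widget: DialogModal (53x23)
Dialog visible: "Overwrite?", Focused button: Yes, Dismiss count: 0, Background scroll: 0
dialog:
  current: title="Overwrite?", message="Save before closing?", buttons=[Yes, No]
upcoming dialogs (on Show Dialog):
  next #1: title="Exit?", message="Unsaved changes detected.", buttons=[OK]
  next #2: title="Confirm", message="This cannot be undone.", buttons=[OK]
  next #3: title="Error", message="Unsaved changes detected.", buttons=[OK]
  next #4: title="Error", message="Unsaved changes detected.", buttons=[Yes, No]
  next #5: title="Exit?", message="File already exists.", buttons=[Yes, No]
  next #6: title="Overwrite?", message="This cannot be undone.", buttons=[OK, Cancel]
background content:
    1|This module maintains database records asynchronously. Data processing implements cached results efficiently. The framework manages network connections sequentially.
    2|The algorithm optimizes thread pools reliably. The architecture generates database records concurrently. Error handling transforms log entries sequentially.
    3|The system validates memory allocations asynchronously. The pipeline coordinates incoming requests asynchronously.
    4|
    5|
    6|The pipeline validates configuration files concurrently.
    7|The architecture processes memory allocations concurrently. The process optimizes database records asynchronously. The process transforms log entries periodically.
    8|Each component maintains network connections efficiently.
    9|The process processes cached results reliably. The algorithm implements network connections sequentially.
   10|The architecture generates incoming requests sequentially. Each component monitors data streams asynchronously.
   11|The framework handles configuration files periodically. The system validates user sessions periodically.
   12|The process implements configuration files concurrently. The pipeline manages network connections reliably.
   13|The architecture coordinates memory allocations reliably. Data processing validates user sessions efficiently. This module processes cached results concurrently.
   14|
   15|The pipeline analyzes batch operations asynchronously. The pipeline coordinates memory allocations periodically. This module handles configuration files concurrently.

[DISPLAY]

This module maintains database records asynchronously
The algorithm optimizes thread pools reliably. The ar
The system validates memory allocations asynchronousl
                                                     
                                                     
The pipeline validates configuration files concurrent
The architecture processes memory allocations concurr
Each component maintains network connections efficien
The process processes cached results reliably. The al
The architectu┌──────────────────────┐quests sequenti
The framework │      Overwrite?      │les periodicall
The process im│ Save before closing? │iles concurrent
The architectu│      [Yes]  No       │locations relia
              └──────────────────────┘               
The pipeline analyzes batch operations asynchronously
                                                     
                                                     
                                                     
                                                     
                                                     
                                                     
                                                     
                                                     


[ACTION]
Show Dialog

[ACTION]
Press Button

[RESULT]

This module maintains database records asynchronously
The algorithm optimizes thread pools reliably. The ar
The system validates memory allocations asynchronousl
                                                     
                                                     
The pipeline validates configuration files concurrent
The architecture processes memory allocations concurr
Each component maintains network connections efficien
The process processes cached results reliably. The al
The architecture generates incoming requests sequenti
The framework handles configuration files periodicall
The process implements configuration files concurrent
The architecture coordinates memory allocations relia
                                                     
The pipeline analyzes batch operations asynchronously
                                                     
                                                     
                                                     
                                                     
                                                     
                                                     
                                                     
                                                     


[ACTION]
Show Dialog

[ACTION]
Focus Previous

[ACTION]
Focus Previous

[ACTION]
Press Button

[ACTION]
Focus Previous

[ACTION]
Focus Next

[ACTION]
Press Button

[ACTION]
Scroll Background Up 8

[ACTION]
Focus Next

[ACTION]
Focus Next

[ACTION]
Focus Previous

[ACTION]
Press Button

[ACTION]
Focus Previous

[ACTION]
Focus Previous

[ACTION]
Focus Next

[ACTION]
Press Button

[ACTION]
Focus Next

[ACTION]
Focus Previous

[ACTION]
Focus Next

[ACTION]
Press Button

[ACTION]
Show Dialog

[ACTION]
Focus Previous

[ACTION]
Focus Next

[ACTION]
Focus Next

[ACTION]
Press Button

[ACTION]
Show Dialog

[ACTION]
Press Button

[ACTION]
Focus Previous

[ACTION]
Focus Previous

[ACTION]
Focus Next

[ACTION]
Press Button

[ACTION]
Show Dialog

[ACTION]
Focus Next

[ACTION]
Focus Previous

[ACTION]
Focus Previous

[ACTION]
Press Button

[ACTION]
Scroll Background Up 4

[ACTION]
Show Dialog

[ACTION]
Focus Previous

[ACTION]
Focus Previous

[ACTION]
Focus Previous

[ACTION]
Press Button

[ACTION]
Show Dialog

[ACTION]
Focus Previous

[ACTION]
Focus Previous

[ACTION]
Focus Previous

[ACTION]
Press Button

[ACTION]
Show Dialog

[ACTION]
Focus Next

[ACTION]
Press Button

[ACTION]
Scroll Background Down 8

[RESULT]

The process processes cached results reliably. The al
The architecture generates incoming requests sequenti
The framework handles configuration files periodicall
The process implements configuration files concurrent
The architecture coordinates memory allocations relia
                                                     
The pipeline analyzes batch operations asynchronously
                                                     
                                                     
                                                     
                                                     
                                                     
                                                     
                                                     
                                                     
                                                     
                                                     
                                                     
                                                     
                                                     
                                                     
                                                     
                                                     


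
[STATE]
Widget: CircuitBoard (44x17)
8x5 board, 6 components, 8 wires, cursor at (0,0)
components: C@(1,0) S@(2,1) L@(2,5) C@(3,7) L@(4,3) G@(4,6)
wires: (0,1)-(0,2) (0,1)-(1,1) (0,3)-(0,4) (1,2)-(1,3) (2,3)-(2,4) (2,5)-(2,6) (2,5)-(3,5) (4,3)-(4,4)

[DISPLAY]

   0 1 2 3 4 5 6 7                          
0  [.]  · ─ ·   · ─ ·                       
        │                                   
1   C   ·   · ─ ·                           
                                            
2       S       · ─ ·   L ─ ·               
                        │                   
3                       ·       C           
                                            
4               L ─ ·       G               
Cursor: (0,0)                               
                                            
                                            
                                            
                                            
                                            
                                            


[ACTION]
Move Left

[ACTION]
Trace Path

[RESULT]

   0 1 2 3 4 5 6 7                          
0  [.]  · ─ ·   · ─ ·                       
        │                                   
1   C   ·   · ─ ·                           
                                            
2       S       · ─ ·   L ─ ·               
                        │                   
3                       ·       C           
                                            
4               L ─ ·       G               
Cursor: (0,0)  Trace: No connections        
                                            
                                            
                                            
                                            
                                            
                                            


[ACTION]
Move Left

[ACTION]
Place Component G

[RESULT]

   0 1 2 3 4 5 6 7                          
0  [G]  · ─ ·   · ─ ·                       
        │                                   
1   C   ·   · ─ ·                           
                                            
2       S       · ─ ·   L ─ ·               
                        │                   
3                       ·       C           
                                            
4               L ─ ·       G               
Cursor: (0,0)  Trace: No connections        
                                            
                                            
                                            
                                            
                                            
                                            


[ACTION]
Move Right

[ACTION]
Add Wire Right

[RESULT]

   0 1 2 3 4 5 6 7                          
0   G  [.]─ ·   · ─ ·                       
        │                                   
1   C   ·   · ─ ·                           
                                            
2       S       · ─ ·   L ─ ·               
                        │                   
3                       ·       C           
                                            
4               L ─ ·       G               
Cursor: (0,1)  Trace: No connections        
                                            
                                            
                                            
                                            
                                            
                                            


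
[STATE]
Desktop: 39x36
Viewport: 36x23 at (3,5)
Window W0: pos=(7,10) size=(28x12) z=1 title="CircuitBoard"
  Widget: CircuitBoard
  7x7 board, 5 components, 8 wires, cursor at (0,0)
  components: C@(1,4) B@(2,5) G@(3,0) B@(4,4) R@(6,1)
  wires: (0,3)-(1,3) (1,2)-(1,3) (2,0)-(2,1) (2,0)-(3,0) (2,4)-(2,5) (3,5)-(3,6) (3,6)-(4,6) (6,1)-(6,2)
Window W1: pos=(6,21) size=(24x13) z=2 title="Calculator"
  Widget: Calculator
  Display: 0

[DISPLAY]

                                    
                                    
                                    
                                    
                                    
    ┏━━━━━━━━━━━━━━━━━━━━━━━━━━┓    
    ┃ CircuitBoard             ┃    
    ┠──────────────────────────┨    
    ┃   0 1 2 3 4 5 6          ┃    
    ┃0  [.]          ·         ┃    
    ┃                │         ┃    
    ┃1           · ─ ·   C     ┃    
    ┃                          ┃    
    ┃2   · ─ ·           · ─ B ┃    
    ┃    │                     ┃    
    ┃3   G                   · ┃    
   ┏━━━━━━━━━━━━━━━━━━━━━━┓━━━━┛    
   ┃ Calculator           ┃         
   ┠──────────────────────┨         
   ┃                     0┃         
   ┃┌───┬───┬───┬───┐     ┃         
   ┃│ 7 │ 8 │ 9 │ ÷ │     ┃         
   ┃├───┼───┼───┼───┤     ┃         


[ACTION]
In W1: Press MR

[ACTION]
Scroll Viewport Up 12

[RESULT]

                                    
                                    
                                    
                                    
                                    
                                    
                                    
                                    
                                    
                                    
    ┏━━━━━━━━━━━━━━━━━━━━━━━━━━┓    
    ┃ CircuitBoard             ┃    
    ┠──────────────────────────┨    
    ┃   0 1 2 3 4 5 6          ┃    
    ┃0  [.]          ·         ┃    
    ┃                │         ┃    
    ┃1           · ─ ·   C     ┃    
    ┃                          ┃    
    ┃2   · ─ ·           · ─ B ┃    
    ┃    │                     ┃    
    ┃3   G                   · ┃    
   ┏━━━━━━━━━━━━━━━━━━━━━━┓━━━━┛    
   ┃ Calculator           ┃         


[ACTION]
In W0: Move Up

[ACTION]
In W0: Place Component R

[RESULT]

                                    
                                    
                                    
                                    
                                    
                                    
                                    
                                    
                                    
                                    
    ┏━━━━━━━━━━━━━━━━━━━━━━━━━━┓    
    ┃ CircuitBoard             ┃    
    ┠──────────────────────────┨    
    ┃   0 1 2 3 4 5 6          ┃    
    ┃0  [R]          ·         ┃    
    ┃                │         ┃    
    ┃1           · ─ ·   C     ┃    
    ┃                          ┃    
    ┃2   · ─ ·           · ─ B ┃    
    ┃    │                     ┃    
    ┃3   G                   · ┃    
   ┏━━━━━━━━━━━━━━━━━━━━━━┓━━━━┛    
   ┃ Calculator           ┃         


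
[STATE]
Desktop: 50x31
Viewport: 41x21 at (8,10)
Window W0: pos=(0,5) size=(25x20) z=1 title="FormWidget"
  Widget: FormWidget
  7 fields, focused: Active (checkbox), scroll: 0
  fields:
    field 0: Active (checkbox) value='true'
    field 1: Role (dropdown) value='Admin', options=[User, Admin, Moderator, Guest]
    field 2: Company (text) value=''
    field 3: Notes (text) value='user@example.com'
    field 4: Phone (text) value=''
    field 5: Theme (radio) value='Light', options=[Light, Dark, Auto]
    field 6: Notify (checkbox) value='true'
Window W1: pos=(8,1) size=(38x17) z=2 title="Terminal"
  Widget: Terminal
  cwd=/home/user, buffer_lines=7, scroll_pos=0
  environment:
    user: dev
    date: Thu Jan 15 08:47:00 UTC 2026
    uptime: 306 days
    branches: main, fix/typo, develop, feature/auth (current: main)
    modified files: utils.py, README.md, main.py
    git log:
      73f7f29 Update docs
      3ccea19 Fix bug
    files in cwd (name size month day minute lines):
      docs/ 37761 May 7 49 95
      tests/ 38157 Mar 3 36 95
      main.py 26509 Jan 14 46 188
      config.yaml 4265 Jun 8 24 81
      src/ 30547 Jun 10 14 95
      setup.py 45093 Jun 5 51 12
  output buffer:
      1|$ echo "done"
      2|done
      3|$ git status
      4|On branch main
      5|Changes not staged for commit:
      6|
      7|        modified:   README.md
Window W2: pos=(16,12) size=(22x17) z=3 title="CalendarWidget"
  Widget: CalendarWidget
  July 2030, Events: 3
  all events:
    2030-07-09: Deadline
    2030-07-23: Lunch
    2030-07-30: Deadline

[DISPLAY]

┃        modified:   README.md       ┃   
┃$ █                                 ┃   
┃       ┏━━━━━━━━━━━━━━━━━━━━┓       ┃   
┃       ┃ CalendarWidget     ┃       ┃   
┃       ┠────────────────────┨       ┃   
┃       ┃     July 2030      ┃       ┃   
┃       ┃Mo Tu We Th Fr Sa Su┃       ┃   
┗━━━━━━━┃ 1  2  3  4  5  6  7┃━━━━━━━┛   
        ┃ 8  9* 10 11 12 13 1┃           
        ┃15 16 17 18 19 20 21┃           
        ┃22 23* 24 25 26 27 2┃           
        ┃29 30* 31           ┃           
        ┃                    ┃           
        ┃                    ┃           
━━━━━━━━┃                    ┃           
        ┃                    ┃           
        ┃                    ┃           
        ┃                    ┃           
        ┗━━━━━━━━━━━━━━━━━━━━┛           
                                         
                                         


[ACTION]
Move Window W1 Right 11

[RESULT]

ny: ┃        modified:   README.md       
:   ┃$ █                                 
:   ┃   ┏━━━━━━━━━━━━━━━━━━━━┓           
:   ┃   ┃ CalendarWidget     ┃           
y:  ┃   ┠────────────────────┨           
    ┃   ┃     July 2030      ┃           
    ┃   ┃Mo Tu We Th Fr Sa Su┃           
    ┗━━━┃ 1  2  3  4  5  6  7┃━━━━━━━━━━━
        ┃ 8  9* 10 11 12 13 1┃           
        ┃15 16 17 18 19 20 21┃           
        ┃22 23* 24 25 26 27 2┃           
        ┃29 30* 31           ┃           
        ┃                    ┃           
        ┃                    ┃           
━━━━━━━━┃                    ┃           
        ┃                    ┃           
        ┃                    ┃           
        ┃                    ┃           
        ┗━━━━━━━━━━━━━━━━━━━━┛           
                                         
                                         


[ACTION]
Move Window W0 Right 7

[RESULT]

  Co┃        modified:   README.md       
  No┃$ █                                 
  Ph┃   ┏━━━━━━━━━━━━━━━━━━━━┓           
  Th┃   ┃ CalendarWidget     ┃           
  No┃   ┠────────────────────┨           
    ┃   ┃     July 2030      ┃           
    ┃   ┃Mo Tu We Th Fr Sa Su┃           
    ┗━━━┃ 1  2  3  4  5  6  7┃━━━━━━━━━━━
        ┃ 8  9* 10 11 12 13 1┃           
        ┃15 16 17 18 19 20 21┃           
        ┃22 23* 24 25 26 27 2┃           
        ┃29 30* 31           ┃           
        ┃                    ┃           
        ┃                    ┃           
━━━━━━━━┃                    ┃           
        ┃                    ┃           
        ┃                    ┃           
        ┃                    ┃           
        ┗━━━━━━━━━━━━━━━━━━━━┛           
                                         
                                         


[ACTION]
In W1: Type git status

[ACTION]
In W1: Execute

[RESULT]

  Co┃On branch main                      
  No┃Changes not staged for commit:      
  Ph┃   ┏━━━━━━━━━━━━━━━━━━━━┓           
  Th┃   ┃ CalendarWidget     ┃.py        
  No┃   ┠────────────────────┨E.md       
    ┃   ┃     July 2030      ┃py         
    ┃$ █┃Mo Tu We Th Fr Sa Su┃           
    ┗━━━┃ 1  2  3  4  5  6  7┃━━━━━━━━━━━
        ┃ 8  9* 10 11 12 13 1┃           
        ┃15 16 17 18 19 20 21┃           
        ┃22 23* 24 25 26 27 2┃           
        ┃29 30* 31           ┃           
        ┃                    ┃           
        ┃                    ┃           
━━━━━━━━┃                    ┃           
        ┃                    ┃           
        ┃                    ┃           
        ┃                    ┃           
        ┗━━━━━━━━━━━━━━━━━━━━┛           
                                         
                                         


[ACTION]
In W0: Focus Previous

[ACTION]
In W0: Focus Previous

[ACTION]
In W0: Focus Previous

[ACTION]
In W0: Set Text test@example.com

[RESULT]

  Co┃On branch main                      
  No┃Changes not staged for commit:      
> Ph┃   ┏━━━━━━━━━━━━━━━━━━━━┓           
  Th┃   ┃ CalendarWidget     ┃.py        
  No┃   ┠────────────────────┨E.md       
    ┃   ┃     July 2030      ┃py         
    ┃$ █┃Mo Tu We Th Fr Sa Su┃           
    ┗━━━┃ 1  2  3  4  5  6  7┃━━━━━━━━━━━
        ┃ 8  9* 10 11 12 13 1┃           
        ┃15 16 17 18 19 20 21┃           
        ┃22 23* 24 25 26 27 2┃           
        ┃29 30* 31           ┃           
        ┃                    ┃           
        ┃                    ┃           
━━━━━━━━┃                    ┃           
        ┃                    ┃           
        ┃                    ┃           
        ┃                    ┃           
        ┗━━━━━━━━━━━━━━━━━━━━┛           
                                         
                                         
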